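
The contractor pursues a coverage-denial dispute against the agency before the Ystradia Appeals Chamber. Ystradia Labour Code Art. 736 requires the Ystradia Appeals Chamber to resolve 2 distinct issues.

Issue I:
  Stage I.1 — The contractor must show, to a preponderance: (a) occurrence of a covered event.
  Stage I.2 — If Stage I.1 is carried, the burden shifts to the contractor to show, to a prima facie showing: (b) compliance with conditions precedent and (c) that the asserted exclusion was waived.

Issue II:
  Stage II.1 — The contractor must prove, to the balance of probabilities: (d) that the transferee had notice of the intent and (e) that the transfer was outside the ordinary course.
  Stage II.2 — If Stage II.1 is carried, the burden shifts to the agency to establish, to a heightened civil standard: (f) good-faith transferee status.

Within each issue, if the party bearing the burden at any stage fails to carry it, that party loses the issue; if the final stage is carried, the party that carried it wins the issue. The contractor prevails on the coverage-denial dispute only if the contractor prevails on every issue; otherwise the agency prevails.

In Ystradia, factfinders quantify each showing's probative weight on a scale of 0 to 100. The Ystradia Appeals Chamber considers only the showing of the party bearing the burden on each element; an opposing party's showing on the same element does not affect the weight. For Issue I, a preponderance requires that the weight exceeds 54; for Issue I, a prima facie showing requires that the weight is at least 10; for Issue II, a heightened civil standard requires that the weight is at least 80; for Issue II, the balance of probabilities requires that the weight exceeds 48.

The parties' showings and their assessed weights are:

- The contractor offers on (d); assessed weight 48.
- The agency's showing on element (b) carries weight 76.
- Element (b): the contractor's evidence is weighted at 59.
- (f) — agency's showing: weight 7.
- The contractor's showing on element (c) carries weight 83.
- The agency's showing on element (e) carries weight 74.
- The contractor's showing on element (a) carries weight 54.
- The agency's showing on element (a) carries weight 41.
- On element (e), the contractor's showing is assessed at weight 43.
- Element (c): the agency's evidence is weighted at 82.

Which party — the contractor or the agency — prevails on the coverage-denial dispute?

— Issue I —
At Stage I.1 the contractor must meet a preponderance (weight exceeds 54): on (a) the weight is 54 (the agency's 41 is given no effect), which does not exceed 54, so (a) does not meet the standard.
  Not every element is met, so the contractor fails to carry Stage I.1.
The analysis ends at Stage I.1; the agency prevails on this issue.
— Issue II —
Stage II.1 (contractor, the balance of probabilities, weight exceeds 48): (d) 48 ≤ 48 — fails; (e) 43 (agency's 74 disregarded) ≤ 48 — fails.
  Stage II.1 not carried; the contractor fails its burden.
The analysis ends at Stage II.1; the agency prevails on this issue.
Per-issue: Issue I → agency; Issue II → agency. The contractor must prevail on every issue; overall, the agency prevails.

agency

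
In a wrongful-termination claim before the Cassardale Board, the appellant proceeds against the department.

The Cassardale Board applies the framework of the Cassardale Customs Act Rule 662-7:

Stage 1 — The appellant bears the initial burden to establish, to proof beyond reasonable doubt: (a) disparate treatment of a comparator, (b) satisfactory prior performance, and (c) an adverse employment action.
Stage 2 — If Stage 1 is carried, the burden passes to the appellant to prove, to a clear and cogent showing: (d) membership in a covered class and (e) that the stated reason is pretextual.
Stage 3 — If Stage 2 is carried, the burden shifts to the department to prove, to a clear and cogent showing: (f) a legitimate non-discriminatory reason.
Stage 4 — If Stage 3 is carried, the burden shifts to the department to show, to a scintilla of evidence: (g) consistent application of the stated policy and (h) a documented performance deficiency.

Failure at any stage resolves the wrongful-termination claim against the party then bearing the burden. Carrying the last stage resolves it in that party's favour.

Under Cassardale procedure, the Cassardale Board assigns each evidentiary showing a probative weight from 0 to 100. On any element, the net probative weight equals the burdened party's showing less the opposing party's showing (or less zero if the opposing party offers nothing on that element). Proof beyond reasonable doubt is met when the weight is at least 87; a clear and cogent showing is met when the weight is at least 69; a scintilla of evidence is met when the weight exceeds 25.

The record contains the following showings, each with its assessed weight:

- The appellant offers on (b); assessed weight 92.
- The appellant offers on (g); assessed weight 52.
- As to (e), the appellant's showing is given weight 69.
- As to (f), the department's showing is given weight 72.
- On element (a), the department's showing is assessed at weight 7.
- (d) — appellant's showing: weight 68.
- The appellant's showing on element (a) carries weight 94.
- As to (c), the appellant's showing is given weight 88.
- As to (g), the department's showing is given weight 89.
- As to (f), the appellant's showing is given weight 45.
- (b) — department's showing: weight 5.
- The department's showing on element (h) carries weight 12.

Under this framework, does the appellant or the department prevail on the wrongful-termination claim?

department

Stage 1 — burden on appellant; standard: proof beyond reasonable doubt (weight is at least 87).
    (a): 94 − 7 = 87 ≥ 87 [met]
    (b): 92 − 5 = 87 ≥ 87 [met]
    (c): 88 ≥ 87 [met]
  Stage 1 is satisfied; the appellant continues to bear the burden.
Stage 2 — burden on appellant; standard: a clear and cogent showing (weight is at least 69).
    (d): 68 < 69 [not met]
    (e): 69 ≥ 69 [met]
  The appellant does not carry Stage 2.
The analysis ends at Stage 2; the department prevails.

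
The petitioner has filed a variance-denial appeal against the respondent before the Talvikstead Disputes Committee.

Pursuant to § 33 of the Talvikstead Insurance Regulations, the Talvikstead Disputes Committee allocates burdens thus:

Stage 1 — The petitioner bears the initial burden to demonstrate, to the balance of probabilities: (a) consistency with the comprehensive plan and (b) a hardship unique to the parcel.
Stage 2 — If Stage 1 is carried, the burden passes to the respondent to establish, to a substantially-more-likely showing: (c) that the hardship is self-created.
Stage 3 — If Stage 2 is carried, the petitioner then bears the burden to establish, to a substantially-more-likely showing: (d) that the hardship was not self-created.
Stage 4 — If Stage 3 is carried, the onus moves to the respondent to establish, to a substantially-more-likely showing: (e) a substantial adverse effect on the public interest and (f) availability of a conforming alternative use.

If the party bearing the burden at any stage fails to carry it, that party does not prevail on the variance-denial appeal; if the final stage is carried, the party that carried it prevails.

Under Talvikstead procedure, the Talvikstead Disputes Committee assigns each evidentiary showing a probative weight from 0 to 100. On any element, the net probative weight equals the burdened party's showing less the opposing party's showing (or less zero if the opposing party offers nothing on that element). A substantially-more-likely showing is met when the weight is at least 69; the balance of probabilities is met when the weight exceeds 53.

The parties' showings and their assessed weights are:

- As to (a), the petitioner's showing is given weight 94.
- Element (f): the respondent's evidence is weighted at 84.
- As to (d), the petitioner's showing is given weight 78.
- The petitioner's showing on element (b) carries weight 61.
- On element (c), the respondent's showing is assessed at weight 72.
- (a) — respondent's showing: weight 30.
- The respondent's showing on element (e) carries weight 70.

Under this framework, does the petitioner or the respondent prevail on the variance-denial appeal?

Stage 1 (petitioner, the balance of probabilities, weight exceeds 53): (a) net 94−30=64 > 53 — meets; (b) 61 > 53 — meets.
  Stage 1 carried; the burden shifts to the respondent.
Stage 2 (respondent, a substantially-more-likely showing, weight is at least 69): (c) 72 ≥ 69 — meets.
  Stage 2 carried; the burden shifts to the petitioner.
Stage 3 (petitioner, a substantially-more-likely showing, weight is at least 69): (d) 78 ≥ 69 — meets.
  Stage 3 carried; the burden shifts to the respondent.
Stage 4 (respondent, a substantially-more-likely showing, weight is at least 69): (e) 70 ≥ 69 — meets; (f) 84 ≥ 69 — meets.
  Stage 4 carried; the final stage is satisfied.
With every stage satisfied, the respondent prevails.

respondent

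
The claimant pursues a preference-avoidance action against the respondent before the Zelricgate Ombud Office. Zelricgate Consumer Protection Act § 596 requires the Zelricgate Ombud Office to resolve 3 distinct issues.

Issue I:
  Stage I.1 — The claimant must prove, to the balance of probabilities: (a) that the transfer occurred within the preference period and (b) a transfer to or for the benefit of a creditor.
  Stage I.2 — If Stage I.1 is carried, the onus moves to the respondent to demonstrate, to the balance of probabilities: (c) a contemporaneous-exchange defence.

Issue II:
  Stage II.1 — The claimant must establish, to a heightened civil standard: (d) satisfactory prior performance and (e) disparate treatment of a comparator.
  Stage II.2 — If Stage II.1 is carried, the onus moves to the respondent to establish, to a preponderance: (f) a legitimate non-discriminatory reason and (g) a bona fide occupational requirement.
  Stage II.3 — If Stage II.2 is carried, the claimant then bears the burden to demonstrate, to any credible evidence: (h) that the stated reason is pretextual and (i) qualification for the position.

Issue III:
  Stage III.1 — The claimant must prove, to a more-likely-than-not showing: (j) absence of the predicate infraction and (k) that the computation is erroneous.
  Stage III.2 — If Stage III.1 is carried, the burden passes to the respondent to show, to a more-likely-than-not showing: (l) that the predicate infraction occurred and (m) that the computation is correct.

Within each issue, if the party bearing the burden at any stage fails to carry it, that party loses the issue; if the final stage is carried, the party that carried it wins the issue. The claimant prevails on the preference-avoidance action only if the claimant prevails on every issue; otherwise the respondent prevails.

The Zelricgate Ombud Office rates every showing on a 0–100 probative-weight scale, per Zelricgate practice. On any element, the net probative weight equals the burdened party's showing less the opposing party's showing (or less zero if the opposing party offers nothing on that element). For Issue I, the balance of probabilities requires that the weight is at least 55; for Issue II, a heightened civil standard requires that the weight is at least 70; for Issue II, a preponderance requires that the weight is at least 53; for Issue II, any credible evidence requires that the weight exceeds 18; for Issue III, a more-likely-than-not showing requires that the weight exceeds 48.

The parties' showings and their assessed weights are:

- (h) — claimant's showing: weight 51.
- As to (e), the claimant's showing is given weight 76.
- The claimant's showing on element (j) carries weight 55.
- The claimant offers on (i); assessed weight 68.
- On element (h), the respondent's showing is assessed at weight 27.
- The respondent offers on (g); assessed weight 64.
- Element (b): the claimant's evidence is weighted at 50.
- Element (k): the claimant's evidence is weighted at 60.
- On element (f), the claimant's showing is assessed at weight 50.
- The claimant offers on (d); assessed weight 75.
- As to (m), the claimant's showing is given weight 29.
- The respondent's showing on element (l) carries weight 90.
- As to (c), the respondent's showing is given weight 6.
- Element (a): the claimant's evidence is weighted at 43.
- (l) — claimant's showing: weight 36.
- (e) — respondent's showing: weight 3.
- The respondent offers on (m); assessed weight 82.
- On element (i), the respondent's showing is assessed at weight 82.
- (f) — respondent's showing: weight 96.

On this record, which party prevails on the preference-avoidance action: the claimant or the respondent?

— Issue I —
Stage I.1 — burden on claimant; standard: the balance of probabilities (weight is at least 55).
    (a): 43 < 55 [not met]
    (b): 50 < 55 [not met]
  Stage I.1 not carried; the claimant fails its burden.
The analysis ends at Stage I.1; the respondent prevails on this issue.
— Issue II —
At Stage II.1 the claimant must meet a heightened civil standard (weight is at least 70): on (d) the weight is 75, ≥ 70, so (d) meets the standard; on (e) the weight is 76 less the opposing 3 gives net 73, ≥ 70, so (e) meets the standard.
  Stage II.1 carried; the burden shifts to the respondent.
At Stage II.2 the respondent must meet a preponderance (weight is at least 53): on (f) the weight is 96 less the opposing 50 gives net 46, which does not reach 53, so (f) does not meet the standard; on (g) the weight is 64, ≥ 53, so (g) meets the standard.
  Stage II.2 not carried; the respondent fails its burden.
The claimant prevails on this issue.
— Issue III —
At Stage III.1 the claimant must meet a more-likely-than-not showing (weight exceeds 48): on (j) the weight is 55, > 48, so (j) meets the standard; on (k) the weight is 60, which does exceed 48, so (k) meets the standard.
  Stage III.1 carried; the burden shifts to the respondent.
At Stage III.2 the respondent must meet a more-likely-than-not showing (weight exceeds 48): on (l) the weight is 90 less the opposing 36 gives net 54, which does exceed 48, so (l) meets the standard; on (m) the weight is 82 less the opposing 29 gives net 53, > 48, so (m) meets the standard.
  All elements met at the final stage.
Every stage carried; the respondent prevails on this issue.
Per-issue: Issue I → respondent; Issue II → claimant; Issue III → respondent. The claimant must prevail on every issue; overall, the respondent prevails.

respondent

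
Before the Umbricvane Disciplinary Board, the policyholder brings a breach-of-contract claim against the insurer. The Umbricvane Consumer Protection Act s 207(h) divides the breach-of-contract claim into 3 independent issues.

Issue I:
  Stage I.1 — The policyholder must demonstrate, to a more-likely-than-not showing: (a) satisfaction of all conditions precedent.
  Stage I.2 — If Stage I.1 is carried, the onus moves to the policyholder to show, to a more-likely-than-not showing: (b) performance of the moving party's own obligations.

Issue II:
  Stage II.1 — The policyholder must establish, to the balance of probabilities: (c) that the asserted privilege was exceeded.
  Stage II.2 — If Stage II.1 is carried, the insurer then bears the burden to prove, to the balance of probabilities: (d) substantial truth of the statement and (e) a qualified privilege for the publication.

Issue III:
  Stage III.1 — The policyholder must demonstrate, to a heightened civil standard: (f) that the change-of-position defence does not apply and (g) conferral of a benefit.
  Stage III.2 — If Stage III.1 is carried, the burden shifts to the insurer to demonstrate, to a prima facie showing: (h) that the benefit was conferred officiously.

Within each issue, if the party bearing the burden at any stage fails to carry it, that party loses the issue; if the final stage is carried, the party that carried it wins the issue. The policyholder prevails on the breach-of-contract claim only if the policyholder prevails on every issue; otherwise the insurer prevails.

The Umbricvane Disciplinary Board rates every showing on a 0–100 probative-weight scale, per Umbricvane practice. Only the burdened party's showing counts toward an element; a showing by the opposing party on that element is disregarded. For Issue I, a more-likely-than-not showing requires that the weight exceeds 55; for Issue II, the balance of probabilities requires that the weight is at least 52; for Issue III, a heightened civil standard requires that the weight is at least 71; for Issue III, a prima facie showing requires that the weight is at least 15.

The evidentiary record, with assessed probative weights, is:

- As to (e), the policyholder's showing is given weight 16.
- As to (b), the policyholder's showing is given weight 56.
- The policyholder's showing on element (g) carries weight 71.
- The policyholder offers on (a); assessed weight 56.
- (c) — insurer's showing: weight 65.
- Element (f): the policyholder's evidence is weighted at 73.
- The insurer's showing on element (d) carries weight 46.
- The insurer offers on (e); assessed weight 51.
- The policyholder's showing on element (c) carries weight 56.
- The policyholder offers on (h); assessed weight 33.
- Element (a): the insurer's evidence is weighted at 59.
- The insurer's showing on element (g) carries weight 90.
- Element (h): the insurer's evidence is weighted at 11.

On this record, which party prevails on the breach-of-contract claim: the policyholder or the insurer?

policyholder

— Issue I —
Stage I.1 (policyholder, a more-likely-than-not showing, weight exceeds 55): (a) 56 (insurer's 59 disregarded) > 55 — meets.
  Stage I.1 carried; the burden remains with the policyholder.
Stage I.2 (policyholder, a more-likely-than-not showing, weight exceeds 55): (b) 56 > 55 — meets.
  The policyholder carries the last stage.
All stages carried — the policyholder prevails on this issue.
— Issue II —
Stage II.1 (policyholder, the balance of probabilities, weight is at least 52): (c) 56 (insurer's 65 disregarded) ≥ 52 — meets.
  Stage II.1 carried; the burden shifts to the insurer.
Stage II.2 (insurer, the balance of probabilities, weight is at least 52): (d) 46 < 52 — fails; (e) 51 (policyholder's 16 disregarded) < 52 — fails.
  The insurer does not carry Stage II.2.
The policyholder prevails on this issue.
— Issue III —
Stage III.1 (policyholder, a heightened civil standard, weight is at least 71): (f) 73 ≥ 71 — meets; (g) 71 (insurer's 90 disregarded) ≥ 71 — meets.
  The policyholder carries Stage III.1; the insurer now bears the burden.
Stage III.2 (insurer, a prima facie showing, weight is at least 15): (h) 11 (policyholder's 33 disregarded) < 15 — fails.
  The insurer does not carry Stage III.2.
So the policyholder prevails on this issue.
Per-issue: Issue I → policyholder; Issue II → policyholder; Issue III → policyholder. The policyholder must prevail on every issue; overall, the policyholder prevails.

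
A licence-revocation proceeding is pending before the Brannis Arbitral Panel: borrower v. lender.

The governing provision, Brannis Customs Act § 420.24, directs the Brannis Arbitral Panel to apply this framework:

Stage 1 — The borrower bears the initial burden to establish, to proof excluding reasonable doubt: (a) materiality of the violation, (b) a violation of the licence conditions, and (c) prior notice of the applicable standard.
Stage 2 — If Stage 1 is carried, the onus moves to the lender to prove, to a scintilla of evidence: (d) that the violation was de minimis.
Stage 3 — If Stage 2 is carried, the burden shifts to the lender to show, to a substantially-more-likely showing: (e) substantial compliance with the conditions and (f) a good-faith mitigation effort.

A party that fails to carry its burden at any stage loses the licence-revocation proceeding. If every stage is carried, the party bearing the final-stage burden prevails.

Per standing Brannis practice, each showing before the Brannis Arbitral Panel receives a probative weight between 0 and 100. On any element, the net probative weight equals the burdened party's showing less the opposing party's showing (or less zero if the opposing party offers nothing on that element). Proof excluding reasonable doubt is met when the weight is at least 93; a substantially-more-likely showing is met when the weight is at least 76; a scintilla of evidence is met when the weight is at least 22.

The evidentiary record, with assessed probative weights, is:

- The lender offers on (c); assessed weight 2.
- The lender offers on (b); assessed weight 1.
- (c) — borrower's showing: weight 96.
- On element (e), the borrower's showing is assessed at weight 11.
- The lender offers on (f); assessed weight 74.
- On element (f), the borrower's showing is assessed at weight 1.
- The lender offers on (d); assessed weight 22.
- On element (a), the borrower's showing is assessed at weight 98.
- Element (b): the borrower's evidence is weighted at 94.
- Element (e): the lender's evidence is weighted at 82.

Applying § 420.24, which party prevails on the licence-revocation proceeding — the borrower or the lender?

Stage 1 — burden on borrower; standard: proof excluding reasonable doubt (weight is at least 93).
    (a): 98 ≥ 93 [met]
    (b): 94 − 1 = 93 ≥ 93 [met]
    (c): 96 − 2 = 94 ≥ 93 [met]
  All elements met. The burden passes to the lender.
Stage 2 — burden on lender; standard: a scintilla of evidence (weight is at least 22).
    (d): 22 ≥ 22 [met]
  Stage 2 carried; the burden remains with the lender.
Stage 3 — burden on lender; standard: a substantially-more-likely showing (weight is at least 76).
    (e): 82 − 11 = 71 < 76 [not met]
    (f): 74 − 1 = 73 < 76 [not met]
  Stage 3 not carried; the lender fails its burden.
So the borrower prevails.

borrower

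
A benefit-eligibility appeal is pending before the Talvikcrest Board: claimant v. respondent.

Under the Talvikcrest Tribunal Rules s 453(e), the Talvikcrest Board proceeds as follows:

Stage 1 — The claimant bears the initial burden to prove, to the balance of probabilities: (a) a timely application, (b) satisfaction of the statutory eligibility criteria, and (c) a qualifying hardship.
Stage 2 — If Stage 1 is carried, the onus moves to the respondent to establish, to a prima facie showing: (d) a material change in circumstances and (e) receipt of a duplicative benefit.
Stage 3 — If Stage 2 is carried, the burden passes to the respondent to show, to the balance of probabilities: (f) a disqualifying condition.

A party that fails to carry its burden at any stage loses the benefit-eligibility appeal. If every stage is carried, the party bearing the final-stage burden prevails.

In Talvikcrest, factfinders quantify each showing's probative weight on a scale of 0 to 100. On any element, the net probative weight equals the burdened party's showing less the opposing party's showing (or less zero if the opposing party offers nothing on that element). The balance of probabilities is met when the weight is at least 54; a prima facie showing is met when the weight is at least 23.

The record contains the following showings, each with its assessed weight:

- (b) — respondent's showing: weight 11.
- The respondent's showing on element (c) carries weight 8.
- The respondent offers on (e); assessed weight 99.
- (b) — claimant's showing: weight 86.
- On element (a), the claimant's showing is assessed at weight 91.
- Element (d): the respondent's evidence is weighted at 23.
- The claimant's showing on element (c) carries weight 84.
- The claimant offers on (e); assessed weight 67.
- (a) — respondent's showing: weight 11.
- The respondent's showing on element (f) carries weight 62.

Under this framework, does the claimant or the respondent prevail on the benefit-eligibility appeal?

At Stage 1 the claimant must meet the balance of probabilities (weight is at least 54): on (a) the weight is 91 less the opposing 11 gives net 80, which does reach 54, so (a) meets the standard; on (b) the weight is 86 less the opposing 11 gives net 75, ≥ 54, so (b) meets the standard; on (c) the weight is 84 less the opposing 8 gives net 76, ≥ 54, so (c) meets the standard.
  The claimant carries Stage 1; the respondent now bears the burden.
At Stage 2 the respondent must meet a prima facie showing (weight is at least 23): on (d) the weight is 23, which does reach 23, so (d) meets the standard; on (e) the weight is 99 less the opposing 67 gives net 32, which does reach 23, so (e) meets the standard.
  Stage 2 carried; the burden remains with the respondent.
At Stage 3 the respondent must meet the balance of probabilities (weight is at least 54): on (f) the weight is 62, which does reach 54, so (f) meets the standard.
  Stage 3 carried; the final stage is satisfied.
All stages carried — the respondent prevails.

respondent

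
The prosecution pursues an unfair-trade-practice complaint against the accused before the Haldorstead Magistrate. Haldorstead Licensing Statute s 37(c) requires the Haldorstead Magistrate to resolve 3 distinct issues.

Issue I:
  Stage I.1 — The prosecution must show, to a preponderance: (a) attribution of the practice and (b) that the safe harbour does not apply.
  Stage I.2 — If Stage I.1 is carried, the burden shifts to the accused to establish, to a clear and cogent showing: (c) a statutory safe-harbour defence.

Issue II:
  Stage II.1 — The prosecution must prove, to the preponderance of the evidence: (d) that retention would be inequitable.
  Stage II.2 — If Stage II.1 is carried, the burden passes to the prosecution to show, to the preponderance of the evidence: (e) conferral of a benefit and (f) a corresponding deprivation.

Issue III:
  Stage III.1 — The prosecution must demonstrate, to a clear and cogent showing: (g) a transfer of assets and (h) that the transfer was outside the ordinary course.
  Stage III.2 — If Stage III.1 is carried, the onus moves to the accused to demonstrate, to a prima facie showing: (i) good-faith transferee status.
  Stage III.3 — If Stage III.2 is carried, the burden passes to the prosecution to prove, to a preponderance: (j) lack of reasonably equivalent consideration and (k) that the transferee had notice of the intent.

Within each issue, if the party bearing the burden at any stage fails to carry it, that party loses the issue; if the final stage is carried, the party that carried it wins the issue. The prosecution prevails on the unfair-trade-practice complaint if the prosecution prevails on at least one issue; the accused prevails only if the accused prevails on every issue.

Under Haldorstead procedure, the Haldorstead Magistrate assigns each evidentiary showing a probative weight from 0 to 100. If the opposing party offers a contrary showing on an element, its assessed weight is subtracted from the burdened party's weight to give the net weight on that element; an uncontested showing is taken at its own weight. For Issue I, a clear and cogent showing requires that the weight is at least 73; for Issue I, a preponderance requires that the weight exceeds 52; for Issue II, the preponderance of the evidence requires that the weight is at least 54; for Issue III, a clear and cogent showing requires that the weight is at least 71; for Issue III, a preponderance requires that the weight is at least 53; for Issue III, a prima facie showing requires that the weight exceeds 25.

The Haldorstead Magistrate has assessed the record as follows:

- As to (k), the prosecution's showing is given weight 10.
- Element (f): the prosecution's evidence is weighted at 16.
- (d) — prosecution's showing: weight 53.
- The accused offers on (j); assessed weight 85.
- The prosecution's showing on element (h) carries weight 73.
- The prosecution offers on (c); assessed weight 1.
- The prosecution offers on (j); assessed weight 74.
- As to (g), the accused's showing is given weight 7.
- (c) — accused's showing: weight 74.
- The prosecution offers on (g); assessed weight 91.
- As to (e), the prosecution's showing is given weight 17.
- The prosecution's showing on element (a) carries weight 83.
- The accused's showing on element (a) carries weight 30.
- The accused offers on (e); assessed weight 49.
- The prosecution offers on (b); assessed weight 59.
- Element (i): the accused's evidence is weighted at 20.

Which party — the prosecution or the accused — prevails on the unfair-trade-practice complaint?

— Issue I —
At Stage I.1 the prosecution must meet a preponderance (weight exceeds 52): on (a) the weight is 83 less the opposing 30 gives net 53, which does exceed 52, so (a) meets the standard; on (b) the weight is 59, which does exceed 52, so (b) meets the standard.
  Stage I.1 is satisfied; the onus moves to the accused.
At Stage I.2 the accused must meet a clear and cogent showing (weight is at least 73): on (c) the weight is 74 less the opposing 1 gives net 73, which does reach 73, so (c) meets the standard.
  Stage I.2 carried; the final stage is satisfied.
With every stage satisfied, the accused prevails on this issue.
— Issue II —
At Stage II.1 the prosecution must meet the preponderance of the evidence (weight is at least 54): on (d) the weight is 53, which does not reach 54, so (d) does not meet the standard.
  Stage II.1 not carried; the prosecution fails its burden.
The analysis ends at Stage II.1; the accused prevails on this issue.
— Issue III —
Stage III.1 (prosecution, a clear and cogent showing, weight is at least 71): (g) net 91−7=84 ≥ 71 — meets; (h) 73 ≥ 71 — meets.
  Stage III.1 is satisfied; the onus moves to the accused.
Stage III.2 (accused, a prima facie showing, weight exceeds 25): (i) 20 ≤ 25 — fails.
  Stage III.2 not carried; the accused fails its burden.
So the prosecution prevails on this issue.
Per-issue: Issue I → accused; Issue II → accused; Issue III → prosecution. The prosecution must prevail on at least one issue; overall, the prosecution prevails.

prosecution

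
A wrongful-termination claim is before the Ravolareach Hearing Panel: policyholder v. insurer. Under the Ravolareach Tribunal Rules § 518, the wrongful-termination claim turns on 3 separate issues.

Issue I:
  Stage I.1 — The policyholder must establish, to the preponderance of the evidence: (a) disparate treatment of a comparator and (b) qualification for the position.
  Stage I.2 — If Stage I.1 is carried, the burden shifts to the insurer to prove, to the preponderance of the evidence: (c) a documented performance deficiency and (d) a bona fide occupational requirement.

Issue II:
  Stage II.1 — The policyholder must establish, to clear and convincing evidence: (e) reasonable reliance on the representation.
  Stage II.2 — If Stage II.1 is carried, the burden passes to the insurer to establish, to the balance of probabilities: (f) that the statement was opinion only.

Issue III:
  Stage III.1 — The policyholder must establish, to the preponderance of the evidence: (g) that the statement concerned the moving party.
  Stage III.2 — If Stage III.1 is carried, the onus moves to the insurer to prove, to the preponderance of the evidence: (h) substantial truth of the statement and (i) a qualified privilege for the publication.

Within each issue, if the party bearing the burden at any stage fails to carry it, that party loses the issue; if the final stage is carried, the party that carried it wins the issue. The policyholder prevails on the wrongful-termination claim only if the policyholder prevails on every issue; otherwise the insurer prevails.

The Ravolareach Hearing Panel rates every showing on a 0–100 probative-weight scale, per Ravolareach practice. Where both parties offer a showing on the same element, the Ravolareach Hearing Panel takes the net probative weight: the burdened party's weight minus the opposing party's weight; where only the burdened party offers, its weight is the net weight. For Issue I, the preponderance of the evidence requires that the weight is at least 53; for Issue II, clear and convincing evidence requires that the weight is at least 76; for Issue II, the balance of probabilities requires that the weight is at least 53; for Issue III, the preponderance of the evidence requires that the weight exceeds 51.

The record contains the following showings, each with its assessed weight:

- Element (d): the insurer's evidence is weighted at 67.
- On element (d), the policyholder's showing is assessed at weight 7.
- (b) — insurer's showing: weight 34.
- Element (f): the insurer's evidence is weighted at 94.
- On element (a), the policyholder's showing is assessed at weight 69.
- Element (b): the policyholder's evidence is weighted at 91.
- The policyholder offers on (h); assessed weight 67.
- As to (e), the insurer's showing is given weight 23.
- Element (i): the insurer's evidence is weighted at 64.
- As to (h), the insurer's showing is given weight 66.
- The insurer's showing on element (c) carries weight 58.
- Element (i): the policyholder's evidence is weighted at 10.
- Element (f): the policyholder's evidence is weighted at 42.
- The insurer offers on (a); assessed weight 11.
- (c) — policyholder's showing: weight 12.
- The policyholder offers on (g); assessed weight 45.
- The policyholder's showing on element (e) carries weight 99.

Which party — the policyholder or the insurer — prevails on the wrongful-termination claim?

insurer

— Issue I —
At Stage I.1 the policyholder must meet the preponderance of the evidence (weight is at least 53): on (a) the weight is 69 less the opposing 11 gives net 58, ≥ 53, so (a) meets the standard; on (b) the weight is 91 less the opposing 34 gives net 57, which does reach 53, so (b) meets the standard.
  The policyholder carries Stage I.1; the insurer now bears the burden.
At Stage I.2 the insurer must meet the preponderance of the evidence (weight is at least 53): on (c) the weight is 58 less the opposing 12 gives net 46, which does not reach 53, so (c) does not meet the standard; on (d) the weight is 67 less the opposing 7 gives net 60, ≥ 53, so (d) meets the standard.
  The insurer does not carry Stage I.2.
So the policyholder prevails on this issue.
— Issue II —
At Stage II.1 the policyholder must meet clear and convincing evidence (weight is at least 76): on (e) the weight is 99 less the opposing 23 gives net 76, which does reach 76, so (e) meets the standard.
  The policyholder carries Stage II.1; the insurer now bears the burden.
At Stage II.2 the insurer must meet the balance of probabilities (weight is at least 53): on (f) the weight is 94 less the opposing 42 gives net 52, which does not reach 53, so (f) does not meet the standard.
  Not every element is met, so the insurer fails to carry Stage II.2.
So the policyholder prevails on this issue.
— Issue III —
Stage III.1 (policyholder, the preponderance of the evidence, weight exceeds 51): (g) 45 ≤ 51 — fails.
  Not every element is met, so the policyholder fails to carry Stage III.1.
The analysis ends at Stage III.1; the insurer prevails on this issue.
Per-issue: Issue I → policyholder; Issue II → policyholder; Issue III → insurer. The policyholder must prevail on every issue; overall, the insurer prevails.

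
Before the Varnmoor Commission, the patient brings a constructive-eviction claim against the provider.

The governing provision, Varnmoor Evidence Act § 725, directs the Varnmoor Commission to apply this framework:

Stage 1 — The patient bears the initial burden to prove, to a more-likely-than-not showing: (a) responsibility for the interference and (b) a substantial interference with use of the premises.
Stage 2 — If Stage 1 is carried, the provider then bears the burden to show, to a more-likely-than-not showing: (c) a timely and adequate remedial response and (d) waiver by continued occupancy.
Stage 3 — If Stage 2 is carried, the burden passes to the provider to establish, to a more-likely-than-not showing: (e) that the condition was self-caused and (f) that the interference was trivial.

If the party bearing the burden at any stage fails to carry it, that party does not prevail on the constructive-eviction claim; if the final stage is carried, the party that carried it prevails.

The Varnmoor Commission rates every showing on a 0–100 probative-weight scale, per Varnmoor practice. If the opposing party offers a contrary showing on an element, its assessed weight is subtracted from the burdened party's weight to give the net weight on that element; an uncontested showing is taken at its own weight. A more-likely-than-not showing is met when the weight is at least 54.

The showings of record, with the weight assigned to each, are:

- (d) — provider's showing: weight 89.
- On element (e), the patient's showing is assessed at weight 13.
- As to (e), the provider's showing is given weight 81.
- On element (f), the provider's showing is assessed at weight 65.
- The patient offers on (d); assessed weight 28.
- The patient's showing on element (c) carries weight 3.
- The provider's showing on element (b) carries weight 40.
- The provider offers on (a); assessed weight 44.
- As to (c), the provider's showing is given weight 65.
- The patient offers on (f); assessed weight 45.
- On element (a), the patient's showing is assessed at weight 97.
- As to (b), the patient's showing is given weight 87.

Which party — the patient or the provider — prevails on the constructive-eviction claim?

provider

At Stage 1 the patient must meet a more-likely-than-not showing (weight is at least 54): on (a) the weight is 97 less the opposing 44 gives net 53, < 54, so (a) does not meet the standard; on (b) the weight is 87 less the opposing 40 gives net 47, < 54, so (b) does not meet the standard.
  The patient does not carry Stage 1.
The provider prevails.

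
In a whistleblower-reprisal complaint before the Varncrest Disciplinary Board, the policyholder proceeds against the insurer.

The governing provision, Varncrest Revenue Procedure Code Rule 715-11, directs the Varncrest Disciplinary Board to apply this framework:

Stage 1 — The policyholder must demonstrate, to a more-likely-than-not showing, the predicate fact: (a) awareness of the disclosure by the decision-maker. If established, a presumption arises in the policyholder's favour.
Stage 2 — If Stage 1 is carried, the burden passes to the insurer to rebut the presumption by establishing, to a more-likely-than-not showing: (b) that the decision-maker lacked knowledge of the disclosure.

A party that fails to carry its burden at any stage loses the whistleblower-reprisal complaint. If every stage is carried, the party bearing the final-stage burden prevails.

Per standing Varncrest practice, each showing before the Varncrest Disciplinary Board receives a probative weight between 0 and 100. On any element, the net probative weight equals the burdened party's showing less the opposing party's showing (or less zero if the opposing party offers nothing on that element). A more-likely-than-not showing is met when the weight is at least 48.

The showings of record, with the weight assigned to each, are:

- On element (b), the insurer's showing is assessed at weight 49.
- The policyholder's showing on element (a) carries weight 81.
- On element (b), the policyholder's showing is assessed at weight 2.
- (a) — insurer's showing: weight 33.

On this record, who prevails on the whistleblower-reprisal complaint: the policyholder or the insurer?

Stage 1 (policyholder, a more-likely-than-not showing, weight is at least 48): (a) net 81−33=48 ≥ 48 — meets.
  The policyholder carries Stage 1; the insurer now bears the burden.
Stage 2 (insurer, a more-likely-than-not showing, weight is at least 48): (b) net 49−2=47 < 48 — fails.
  The insurer does not carry Stage 2.
So the policyholder prevails.

policyholder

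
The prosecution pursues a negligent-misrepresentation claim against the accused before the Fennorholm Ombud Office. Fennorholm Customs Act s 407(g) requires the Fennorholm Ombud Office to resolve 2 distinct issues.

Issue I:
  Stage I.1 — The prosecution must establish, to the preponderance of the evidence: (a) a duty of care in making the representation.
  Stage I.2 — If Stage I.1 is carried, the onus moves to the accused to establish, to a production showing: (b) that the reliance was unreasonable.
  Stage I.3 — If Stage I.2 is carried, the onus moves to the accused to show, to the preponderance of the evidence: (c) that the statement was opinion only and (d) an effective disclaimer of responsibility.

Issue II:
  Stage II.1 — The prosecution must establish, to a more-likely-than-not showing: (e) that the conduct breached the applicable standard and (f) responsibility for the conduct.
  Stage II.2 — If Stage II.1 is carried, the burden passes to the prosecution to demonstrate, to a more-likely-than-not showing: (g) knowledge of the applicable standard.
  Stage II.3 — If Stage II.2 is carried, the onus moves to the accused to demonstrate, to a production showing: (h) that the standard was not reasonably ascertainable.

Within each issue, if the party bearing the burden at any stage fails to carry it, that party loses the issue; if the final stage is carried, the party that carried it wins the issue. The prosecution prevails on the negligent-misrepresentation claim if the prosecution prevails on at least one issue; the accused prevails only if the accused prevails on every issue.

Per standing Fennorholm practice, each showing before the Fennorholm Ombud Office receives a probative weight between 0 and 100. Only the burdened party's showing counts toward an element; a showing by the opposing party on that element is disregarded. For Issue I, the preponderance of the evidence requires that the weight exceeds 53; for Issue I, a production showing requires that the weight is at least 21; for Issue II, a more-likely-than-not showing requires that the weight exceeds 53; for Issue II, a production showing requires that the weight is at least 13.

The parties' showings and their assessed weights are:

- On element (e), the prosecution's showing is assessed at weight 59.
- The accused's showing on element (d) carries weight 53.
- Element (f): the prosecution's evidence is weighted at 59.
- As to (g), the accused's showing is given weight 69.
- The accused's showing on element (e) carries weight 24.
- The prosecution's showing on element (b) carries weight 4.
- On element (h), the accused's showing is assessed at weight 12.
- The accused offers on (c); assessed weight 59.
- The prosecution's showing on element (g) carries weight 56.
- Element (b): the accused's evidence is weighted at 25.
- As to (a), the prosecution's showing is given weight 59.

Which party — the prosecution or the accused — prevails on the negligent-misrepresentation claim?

prosecution

— Issue I —
Stage I.1 — burden on prosecution; standard: the preponderance of the evidence (weight exceeds 53).
    (a): 59 > 53 [met]
  The prosecution carries Stage I.1; the accused now bears the burden.
Stage I.2 — burden on accused; standard: a production showing (weight is at least 21).
    (b): 25 (prosecution's 4 disregarded) ≥ 21 [met]
  All elements met. The accused retains the burden for Stage I.3.
Stage I.3 — burden on accused; standard: the preponderance of the evidence (weight exceeds 53).
    (c): 59 > 53 [met]
    (d): 53 ≤ 53 [not met]
  The accused does not carry Stage I.3.
The analysis ends at Stage I.3; the prosecution prevails on this issue.
— Issue II —
Stage II.1 (prosecution, a more-likely-than-not showing, weight exceeds 53): (e) 59 (accused's 24 disregarded) > 53 — meets; (f) 59 > 53 — meets.
  Stage II.1 is satisfied; the prosecution continues to bear the burden.
Stage II.2 (prosecution, a more-likely-than-not showing, weight exceeds 53): (g) 56 (accused's 69 disregarded) > 53 — meets.
  Stage II.2 is satisfied; the onus moves to the accused.
Stage II.3 (accused, a production showing, weight is at least 13): (h) 12 < 13 — fails.
  The accused does not carry Stage II.3.
The analysis ends at Stage II.3; the prosecution prevails on this issue.
Per-issue: Issue I → prosecution; Issue II → prosecution. The prosecution must prevail on at least one issue; overall, the prosecution prevails.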